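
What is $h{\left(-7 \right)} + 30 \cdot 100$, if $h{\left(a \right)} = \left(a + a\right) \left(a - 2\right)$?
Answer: $3126$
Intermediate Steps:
$h{\left(a \right)} = 2 a \left(-2 + a\right)$
$h{\left(-7 \right)} + 30 \cdot 100 = 2 \left(-7\right) \left(-2 - 7\right) + 30 \cdot 100 = 2 \left(-7\right) \left(-9\right) + 3000 = 126 + 3000 = 3126$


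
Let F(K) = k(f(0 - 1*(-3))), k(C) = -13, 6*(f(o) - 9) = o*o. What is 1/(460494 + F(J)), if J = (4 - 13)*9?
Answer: 1/460481 ≈ 2.1716e-6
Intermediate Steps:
f(o) = 9 + o²/6 (f(o) = 9 + (o*o)/6 = 9 + o²/6)
J = -81 (J = -9*9 = -81)
F(K) = -13
1/(460494 + F(J)) = 1/(460494 - 13) = 1/460481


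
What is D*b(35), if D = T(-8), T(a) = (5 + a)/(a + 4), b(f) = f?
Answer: 105/4 ≈ 26.250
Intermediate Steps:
T(a) = (5 + a)/(4 + a)
D = ¾ (D = (5 - 8)/(4 - 8) = -3/(-4) = -¼*(-3) = ¾ ≈ 0.75000)
D*b(35) = (¾)*35 = 105/4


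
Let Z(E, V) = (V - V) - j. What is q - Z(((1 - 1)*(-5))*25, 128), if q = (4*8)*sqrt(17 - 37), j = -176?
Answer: -176 + 64*I*sqrt(5) ≈ -176.0 + 143.11*I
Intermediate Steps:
Z(E, V) = 176 (Z(E, V) = (V - V) - 1*(-176) = 0 + 176 = 176)
q = 64*I*sqrt(5) (q = 32*sqrt(-20) = 32*(2*I*sqrt(5)) = 64*I*sqrt(5) ≈ 143.11*I)
q - Z(((1 - 1)*(-5))*25, 128) = 64*I*sqrt(5) - 1*176 = 64*I*sqrt(5) - 176 = -176 + 64*I*sqrt(5)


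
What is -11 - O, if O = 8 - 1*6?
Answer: -13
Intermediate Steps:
O = 2 (O = 8 - 6 = 2)
-11 - O = -11 - 1*2 = -11 - 2 = -13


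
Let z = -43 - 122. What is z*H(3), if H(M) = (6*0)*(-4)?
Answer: 0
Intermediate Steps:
z = -165
H(M) = 0 (H(M) = 0*(-4) = 0)
z*H(3) = -165*0 = 0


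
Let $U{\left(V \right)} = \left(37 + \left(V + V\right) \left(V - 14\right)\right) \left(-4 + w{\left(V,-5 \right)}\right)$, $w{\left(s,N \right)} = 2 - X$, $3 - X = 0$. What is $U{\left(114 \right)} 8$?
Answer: $-913480$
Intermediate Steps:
$X = 3$ ($X = 3 - 0 = 3 + 0 = 3$)
$w{\left(s,N \right)} = -1$ ($w{\left(s,N \right)} = 2 - 3 = -1$)
$U{\left(V \right)} = -185 - 10 V \left(-14 + V\right)$ ($U{\left(V \right)} = \left(37 + \left(V + V\right) \left(V - 14\right)\right) \left(-4 - 1\right) = \left(37 + 2 V \left(-14 + V\right)\right) \left(-5\right) = -185 - 10 V \left(-14 + V\right)$)
$U{\left(114 \right)} 8 = \left(-185 - 10 \cdot 114^{2} + 140 \cdot 114\right) 8 = \left(-185 - 129960 + 15960\right) 8 = \left(-114185\right) 8 = -913480$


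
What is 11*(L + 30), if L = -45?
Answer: -165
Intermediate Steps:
11*(L + 30) = 11*(-45 + 30) = 11*(-15) = -165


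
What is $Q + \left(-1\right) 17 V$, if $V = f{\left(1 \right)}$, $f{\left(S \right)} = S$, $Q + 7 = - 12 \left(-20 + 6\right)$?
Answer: $144$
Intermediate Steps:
$Q = 161$ ($Q = -7 - 12 \left(-20 + 6\right) = -7 - -168 = -7 + 168 = 161$)
$V = 1$
$Q + \left(-1\right) 17 V = 161 + \left(-1\right) 17 \cdot 1 = 161 - 17 = 144$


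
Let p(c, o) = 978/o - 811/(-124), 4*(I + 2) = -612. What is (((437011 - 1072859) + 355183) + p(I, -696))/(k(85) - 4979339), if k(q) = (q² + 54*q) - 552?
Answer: 504626437/8932600648 ≈ 0.056493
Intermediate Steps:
I = -155 (I = -2 + (¼)*(-612) = -2 - 153 = -155)
k(q) = -552 + q² + 54*q
p(c, o) = 811/124 + 978/o (p(c, o) = 978/o - 811*(-1/124) = 978/o + 811/124 = 811/124 + 978/o)
(((437011 - 1072859) + 355183) + p(I, -696))/(k(85) - 4979339) = (((437011 - 1072859) + 355183) + (811/124 + 978/(-696)))/((-552 + 85² + 54*85) - 4979339) = ((-635848 + 355183) + (811/124 + 978*(-1/696)))/((-552 + 7225 + 4590) - 4979339) = (-280665 + (811/124 - 163/116))/(11263 - 4979339) = (-280665 + 9233/1798)/(-4968076) = -504626437/1798*(-1/4968076) = 504626437/8932600648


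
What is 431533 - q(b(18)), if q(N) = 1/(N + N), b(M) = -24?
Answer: 20713585/48 ≈ 4.3153e+5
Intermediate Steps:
q(N) = 1/(2*N)
431533 - q(b(18)) = 431533 - 1/(2*(-24)) = 431533 - (-1)/(2*24) = 431533 - 1*(-1/48) = 431533 + 1/48 = 20713585/48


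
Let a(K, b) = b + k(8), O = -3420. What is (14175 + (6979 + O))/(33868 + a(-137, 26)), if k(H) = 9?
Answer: 17734/33903 ≈ 0.52308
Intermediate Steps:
a(K, b) = 9 + b (a(K, b) = b + 9 = 9 + b)
(14175 + (6979 + O))/(33868 + a(-137, 26)) = (14175 + (6979 - 3420))/(33868 + (9 + 26)) = (14175 + 3559)/(33868 + 35) = 17734/33903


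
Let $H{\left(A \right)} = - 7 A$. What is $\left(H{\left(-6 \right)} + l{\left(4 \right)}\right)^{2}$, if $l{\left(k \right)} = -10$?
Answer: $1024$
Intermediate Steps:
$\left(H{\left(-6 \right)} + l{\left(4 \right)}\right)^{2} = \left(\left(-7\right) \left(-6\right) - 10\right)^{2} = \left(42 - 10\right)^{2} = 32^{2} = 1024$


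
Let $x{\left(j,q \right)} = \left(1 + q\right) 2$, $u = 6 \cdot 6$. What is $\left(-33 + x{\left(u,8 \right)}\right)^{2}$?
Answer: $225$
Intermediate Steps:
$u = 36$
$x{\left(j,q \right)} = 2 + 2 q$
$\left(-33 + x{\left(u,8 \right)}\right)^{2} = \left(-33 + \left(2 + 2 \cdot 8\right)\right)^{2} = \left(-33 + \left(2 + 16\right)\right)^{2} = \left(-33 + 18\right)^{2} = \left(-15\right)^{2} = 225$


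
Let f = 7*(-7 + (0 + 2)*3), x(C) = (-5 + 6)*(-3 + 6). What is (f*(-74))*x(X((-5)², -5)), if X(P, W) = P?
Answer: 1554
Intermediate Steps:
x(C) = 3 (x(C) = 1*3 = 3)
f = -7 (f = 7*(-7 + 2*3) = 7*(-7 + 6) = 7*(-1) = -7)
(f*(-74))*x(X((-5)², -5)) = -7*(-74)*3 = 518*3 = 1554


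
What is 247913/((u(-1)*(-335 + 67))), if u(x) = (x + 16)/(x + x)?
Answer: 247913/2010 ≈ 123.34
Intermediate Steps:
u(x) = (16 + x)/(2*x) (u(x) = (16 + x)/((2*x)) = (16 + x)*(1/(2*x)) = (16 + x)/(2*x))
247913/((u(-1)*(-335 + 67))) = 247913/((((½)*(16 - 1)/(-1))*(-335 + 67))) = 247913/((((½)*(-1)*15)*(-268))) = 247913/((-15/2*(-268))) = 247913/2010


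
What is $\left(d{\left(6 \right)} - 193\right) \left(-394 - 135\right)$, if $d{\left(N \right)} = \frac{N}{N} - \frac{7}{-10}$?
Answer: $\frac{1011977}{10} \approx 1.012 \cdot 10^{5}$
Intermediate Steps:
$d{\left(N \right)} = \frac{17}{10}$ ($d{\left(N \right)} = 1 - - \frac{7}{10} = 1 + \frac{7}{10} = \frac{17}{10}$)
$\left(d{\left(6 \right)} - 193\right) \left(-394 - 135\right) = \left(\frac{17}{10} - 193\right) \left(-394 - 135\right) = \left(- \frac{1913}{10}\right) \left(-529\right) = \frac{1011977}{10}$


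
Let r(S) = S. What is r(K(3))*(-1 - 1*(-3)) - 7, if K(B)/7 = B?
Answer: 35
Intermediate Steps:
K(B) = 7*B
r(K(3))*(-1 - 1*(-3)) - 7 = (7*3)*(-1 - 1*(-3)) - 7 = 21*(-1 + 3) - 7 = 21*2 - 7 = 42 - 7 = 35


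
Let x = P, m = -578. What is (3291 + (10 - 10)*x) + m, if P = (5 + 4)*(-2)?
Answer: 2713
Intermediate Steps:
P = -18 (P = 9*(-2) = -18)
x = -18
(3291 + (10 - 10)*x) + m = (3291 + (10 - 10)*(-18)) - 578 = (3291 + 0*(-18)) - 578 = (3291 + 0) - 578 = 3291 - 578 = 2713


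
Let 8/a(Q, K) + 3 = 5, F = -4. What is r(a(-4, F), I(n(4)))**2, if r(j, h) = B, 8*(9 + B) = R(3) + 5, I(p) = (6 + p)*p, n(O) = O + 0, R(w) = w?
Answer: 64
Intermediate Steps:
n(O) = O
I(p) = p*(6 + p)
a(Q, K) = 4 (a(Q, K) = 8/(-3 + 5) = 8/2 = 8*(1/2) = 4)
B = -8 (B = -9 + (3 + 5)/8 = -9 + (1/8)*8 = -9 + 1 = -8)
r(j, h) = -8
r(a(-4, F), I(n(4)))**2 = (-8)**2 = 64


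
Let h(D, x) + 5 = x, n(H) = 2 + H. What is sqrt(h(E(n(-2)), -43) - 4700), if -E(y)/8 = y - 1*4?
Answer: 2*I*sqrt(1187) ≈ 68.906*I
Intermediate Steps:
E(y) = 32 - 8*y (E(y) = -8*(y - 1*4) = -8*(y - 4) = -8*(-4 + y) = 32 - 8*y)
h(D, x) = -5 + x
sqrt(h(E(n(-2)), -43) - 4700) = sqrt((-5 - 43) - 4700) = sqrt(-48 - 4700) = sqrt(-4748) = 2*I*sqrt(1187)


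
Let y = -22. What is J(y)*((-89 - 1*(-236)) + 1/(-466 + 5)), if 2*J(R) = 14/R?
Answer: -237181/5071 ≈ -46.772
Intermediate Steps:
J(R) = 7/R (J(R) = (14/R)/2 = 7/R)
J(y)*((-89 - 1*(-236)) + 1/(-466 + 5)) = (7/(-22))*((-89 - 1*(-236)) + 1/(-466 + 5)) = (7*(-1/22))*((-89 + 236) + 1/(-461)) = -7*(147 - 1/461)/22 = -7/22*67766/461 = -237181/5071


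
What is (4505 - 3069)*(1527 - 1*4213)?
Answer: -3857096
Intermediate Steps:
(4505 - 3069)*(1527 - 1*4213) = 1436*(1527 - 4213) = 1436*(-2686) = -3857096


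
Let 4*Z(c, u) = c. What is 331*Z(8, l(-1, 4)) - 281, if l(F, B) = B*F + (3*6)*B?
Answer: 381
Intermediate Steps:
l(F, B) = 18*B + B*F (l(F, B) = B*F + 18*B = 18*B + B*F)
Z(c, u) = c/4
331*Z(8, l(-1, 4)) - 281 = 331*((¼)*8) - 281 = 331*2 - 281 = 662 - 281 = 381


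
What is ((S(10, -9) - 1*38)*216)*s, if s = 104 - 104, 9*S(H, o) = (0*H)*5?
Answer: 0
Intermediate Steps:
S(H, o) = 0 (S(H, o) = ((0*H)*5)/9 = (0*5)/9 = (1/9)*0 = 0)
s = 0
((S(10, -9) - 1*38)*216)*s = ((0 - 1*38)*216)*0 = ((0 - 38)*216)*0 = -38*216*0 = -8208*0 = 0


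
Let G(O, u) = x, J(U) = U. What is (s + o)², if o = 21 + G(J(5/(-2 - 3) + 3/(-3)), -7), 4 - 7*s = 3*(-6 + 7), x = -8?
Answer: 8464/49 ≈ 172.73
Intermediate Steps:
G(O, u) = -8
s = ⅐ (s = 4/7 - 3*(-6 + 7)/7 = 4/7 - 3/7 = ⅐ ≈ 0.14286)
o = 13 (o = 21 - 8 = 13)
(s + o)² = (⅐ + 13)² = (92/7)² = 8464/49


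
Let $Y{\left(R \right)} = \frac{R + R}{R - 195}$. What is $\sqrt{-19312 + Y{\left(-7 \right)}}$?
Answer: $\frac{i \sqrt{197001005}}{101} \approx 138.97 i$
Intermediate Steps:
$Y{\left(R \right)} = \frac{2 R}{-195 + R}$
$\sqrt{-19312 + Y{\left(-7 \right)}} = \sqrt{-19312 + 2 \left(-7\right) \frac{1}{-195 - 7}} = \sqrt{-19312 + 2 \left(-7\right) \frac{1}{-202}} = \sqrt{-19312 + 2 \left(-7\right) \left(- \frac{1}{202}\right)} = \sqrt{-19312 + \frac{7}{101}} = \sqrt{- \frac{1950505}{101}} = \frac{i \sqrt{197001005}}{101}$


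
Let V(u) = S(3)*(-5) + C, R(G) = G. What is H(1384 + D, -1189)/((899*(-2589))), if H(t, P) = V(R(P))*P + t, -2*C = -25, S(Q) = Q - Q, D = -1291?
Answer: 29539/4655022 ≈ 0.0063456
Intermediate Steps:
S(Q) = 0
C = 25/2 (C = -½*(-25) = 25/2 ≈ 12.500)
V(u) = 25/2 (V(u) = 0*(-5) + 25/2 = 0 + 25/2 = 25/2)
H(t, P) = t + 25*P/2 (H(t, P) = 25*P/2 + t = t + 25*P/2)
H(1384 + D, -1189)/((899*(-2589))) = ((1384 - 1291) + (25/2)*(-1189))/((899*(-2589))) = (93 - 29725/2)/(-2327511) = -29539/2*(-1/2327511) = 29539/4655022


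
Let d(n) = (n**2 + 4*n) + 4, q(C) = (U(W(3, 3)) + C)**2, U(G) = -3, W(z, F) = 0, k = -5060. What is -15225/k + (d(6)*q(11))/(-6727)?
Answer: 16338563/6807724 ≈ 2.4000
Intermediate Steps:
q(C) = (-3 + C)**2
d(n) = 4 + n**2 + 4*n
-15225/k + (d(6)*q(11))/(-6727) = -15225/(-5060) + ((4 + 6**2 + 4*6)*(-3 + 11)**2)/(-6727) = -15225*(-1/5060) + ((4 + 36 + 24)*8**2)*(-1/6727) = 3045/1012 + (64*64)*(-1/6727) = 3045/1012 + 4096*(-1/6727) = 3045/1012 - 4096/6727 = 16338563/6807724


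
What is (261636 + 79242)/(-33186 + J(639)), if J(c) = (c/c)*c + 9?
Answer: -56813/5423 ≈ -10.476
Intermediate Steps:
J(c) = 9 + c (J(c) = 1*c + 9 = c + 9 = 9 + c)
(261636 + 79242)/(-33186 + J(639)) = (261636 + 79242)/(-33186 + (9 + 639)) = 340878/(-33186 + 648) = 340878/(-32538) = 340878*(-1/32538) = -56813/5423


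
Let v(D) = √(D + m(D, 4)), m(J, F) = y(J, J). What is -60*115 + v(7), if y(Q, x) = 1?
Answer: -6900 + 2*√2 ≈ -6897.2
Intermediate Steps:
m(J, F) = 1
v(D) = √(1 + D) (v(D) = √(D + 1) = √(1 + D))
-60*115 + v(7) = -60*115 + √(1 + 7) = -6900 + √8 = -6900 + 2*√2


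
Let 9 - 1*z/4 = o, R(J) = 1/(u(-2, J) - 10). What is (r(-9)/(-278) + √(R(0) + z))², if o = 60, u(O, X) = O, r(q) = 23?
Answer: (69 - 139*I*√7347)²/695556 ≈ -204.08 - 2.3638*I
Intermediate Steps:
R(J) = -1/12 (R(J) = 1/(-2 - 10) = 1/(-12) = -1/12)
z = -204 (z = 36 - 4*60 = 36 - 240 = -204)
(r(-9)/(-278) + √(R(0) + z))² = (23/(-278) + √(-1/12 - 204))² = (23*(-1/278) + √(-2449/12))² = (-23/278 + I*√7347/6)²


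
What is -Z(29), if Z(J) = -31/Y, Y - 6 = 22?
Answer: 31/28 ≈ 1.1071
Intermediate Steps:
Y = 28 (Y = 6 + 22 = 28)
Z(J) = -31/28
-Z(29) = -1*(-31/28) = 31/28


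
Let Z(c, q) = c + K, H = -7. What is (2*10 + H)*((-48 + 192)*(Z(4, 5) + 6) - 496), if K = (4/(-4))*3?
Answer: 6656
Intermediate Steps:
K = -3 (K = (4*(-¼))*3 = -1*3 = -3)
Z(c, q) = -3 + c (Z(c, q) = c - 3 = -3 + c)
(2*10 + H)*((-48 + 192)*(Z(4, 5) + 6) - 496) = (2*10 - 7)*((-48 + 192)*((-3 + 4) + 6) - 496) = (20 - 7)*(144*(1 + 6) - 496) = 13*(144*7 - 496) = 13*(1008 - 496) = 13*512 = 6656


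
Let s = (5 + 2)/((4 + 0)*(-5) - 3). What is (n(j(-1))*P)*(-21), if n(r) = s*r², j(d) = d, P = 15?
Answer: 2205/23 ≈ 95.870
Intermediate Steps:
s = -7/23 (s = 7/(4*(-5) - 3) = 7/(-20 - 3) = 7/(-23) = 7*(-1/23) = -7/23 ≈ -0.30435)
n(r) = -7*r²/23
(n(j(-1))*P)*(-21) = (-7/23*(-1)²*15)*(-21) = (-7/23*1*15)*(-21) = -7/23*15*(-21) = -105/23*(-21) = 2205/23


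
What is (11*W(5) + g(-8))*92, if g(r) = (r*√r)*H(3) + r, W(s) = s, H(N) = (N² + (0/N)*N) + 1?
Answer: 4324 - 14720*I*√2 ≈ 4324.0 - 20817.0*I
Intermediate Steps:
H(N) = 1 + N² (H(N) = (N² + 0*N) + 1 = (N² + 0) + 1 = N² + 1 = 1 + N²)
g(r) = r + 10*r^(3/2) (g(r) = (r*√r)*(1 + 3²) + r = r^(3/2)*(1 + 9) + r = r^(3/2)*10 + r = 10*r^(3/2) + r = r + 10*r^(3/2))
(11*W(5) + g(-8))*92 = (11*5 + (-8 + 10*(-8)^(3/2)))*92 = (55 + (-8 + 10*(-16*I*√2)))*92 = (55 + (-8 - 160*I*√2))*92 = (47 - 160*I*√2)*92 = 4324 - 14720*I*√2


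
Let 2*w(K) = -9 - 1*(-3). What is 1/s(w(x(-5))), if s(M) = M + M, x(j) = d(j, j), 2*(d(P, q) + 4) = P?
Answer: -⅙ ≈ -0.16667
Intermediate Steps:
d(P, q) = -4 + P/2
x(j) = -4 + j/2
w(K) = -3 (w(K) = (-9 - 1*(-3))/2 = (-9 + 3)/2 = (½)*(-6) = -3)
s(M) = 2*M
1/s(w(x(-5))) = 1/(2*(-3)) = 1/(-6) = -⅙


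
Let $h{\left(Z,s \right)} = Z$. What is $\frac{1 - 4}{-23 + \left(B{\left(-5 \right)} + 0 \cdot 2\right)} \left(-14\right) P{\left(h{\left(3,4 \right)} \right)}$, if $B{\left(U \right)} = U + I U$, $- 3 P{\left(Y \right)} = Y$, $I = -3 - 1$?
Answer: $\frac{21}{4} \approx 5.25$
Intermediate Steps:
$I = -4$
$P{\left(Y \right)} = - \frac{Y}{3}$
$B{\left(U \right)} = - 3 U$ ($B{\left(U \right)} = U - 4 U = - 3 U$)
$\frac{1 - 4}{-23 + \left(B{\left(-5 \right)} + 0 \cdot 2\right)} \left(-14\right) P{\left(h{\left(3,4 \right)} \right)} = \frac{1 - 4}{-23 + \left(\left(-3\right) \left(-5\right) + 0 \cdot 2\right)} \left(-14\right) \left(\left(- \frac{1}{3}\right) 3\right) = - \frac{3}{-23 + \left(15 + 0\right)} \left(-14\right) \left(-1\right) = - \frac{3}{-23 + 15} \left(-14\right) \left(-1\right) = - \frac{3}{-8} \left(-14\right) \left(-1\right) = \left(-3\right) \left(- \frac{1}{8}\right) \left(-14\right) \left(-1\right) = \frac{3}{8} \left(-14\right) \left(-1\right) = \left(- \frac{21}{4}\right) \left(-1\right) = \frac{21}{4}$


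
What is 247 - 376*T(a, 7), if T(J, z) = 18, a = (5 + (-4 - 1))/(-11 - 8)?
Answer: -6521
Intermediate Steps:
a = 0 (a = (5 - 5)/(-19) = 0*(-1/19) = 0)
247 - 376*T(a, 7) = 247 - 376*18 = 247 - 6768 = -6521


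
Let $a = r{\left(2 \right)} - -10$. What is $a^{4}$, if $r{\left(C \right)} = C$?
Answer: $20736$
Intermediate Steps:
$a = 12$ ($a = 2 - -10 = 2 + 10 = 12$)
$a^{4} = 12^{4} = 20736$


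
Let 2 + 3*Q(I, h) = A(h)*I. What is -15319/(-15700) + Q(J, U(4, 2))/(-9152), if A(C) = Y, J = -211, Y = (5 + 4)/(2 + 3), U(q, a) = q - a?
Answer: 106648181/107764800 ≈ 0.98964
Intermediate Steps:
Y = 9/5 ≈ 1.8000
A(C) = 9/5
Q(I, h) = -⅔ + 3*I/5 (Q(I, h) = -⅔ + (9*I/5)/3 = -⅔ + 3*I/5)
-15319/(-15700) + Q(J, U(4, 2))/(-9152) = -15319/(-15700) + (-⅔ + (⅗)*(-211))/(-9152) = -15319*(-1/15700) + (-⅔ - 633/5)*(-1/9152) = 15319/15700 - 1909/15*(-1/9152) = 15319/15700 + 1909/137280 = 106648181/107764800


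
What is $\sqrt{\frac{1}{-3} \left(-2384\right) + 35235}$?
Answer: $\frac{\sqrt{324267}}{3} \approx 189.81$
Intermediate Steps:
$\sqrt{\frac{1}{-3} \left(-2384\right) + 35235} = \sqrt{\left(- \frac{1}{3}\right) \left(-2384\right) + 35235} = \sqrt{\frac{2384}{3} + 35235} = \sqrt{\frac{108089}{3}} = \frac{\sqrt{324267}}{3}$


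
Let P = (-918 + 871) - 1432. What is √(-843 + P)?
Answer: 3*I*√258 ≈ 48.187*I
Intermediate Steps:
P = -1479 (P = -47 - 1432 = -1479)
√(-843 + P) = √(-843 - 1479) = √(-2322) = 3*I*√258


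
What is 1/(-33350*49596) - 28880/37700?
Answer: -16471823533/21502345800 ≈ -0.76605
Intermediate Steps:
1/(-33350*49596) - 28880/37700 = -1/33350*1/49596 - 28880*1/37700 = -1/1654026600 - 1444/1885 = -16471823533/21502345800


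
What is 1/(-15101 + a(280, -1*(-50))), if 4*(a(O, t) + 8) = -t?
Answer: -2/30243 ≈ -6.6131e-5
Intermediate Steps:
a(O, t) = -8 - t/4 (a(O, t) = -8 + (-t)/4 = -8 - t/4)
1/(-15101 + a(280, -1*(-50))) = 1/(-15101 + (-8 - (-1)*(-50)/4)) = 1/(-15101 + (-8 - 1/4*50)) = 1/(-15101 + (-8 - 25/2)) = 1/(-15101 - 41/2) = 1/(-30243/2) = -2/30243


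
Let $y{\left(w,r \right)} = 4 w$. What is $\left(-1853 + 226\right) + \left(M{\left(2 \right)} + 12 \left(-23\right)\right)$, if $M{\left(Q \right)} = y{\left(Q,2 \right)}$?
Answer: $-1895$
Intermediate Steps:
$M{\left(Q \right)} = 4 Q$
$\left(-1853 + 226\right) + \left(M{\left(2 \right)} + 12 \left(-23\right)\right) = \left(-1853 + 226\right) + \left(4 \cdot 2 + 12 \left(-23\right)\right) = -1627 + \left(8 - 276\right) = -1627 - 268 = -1895$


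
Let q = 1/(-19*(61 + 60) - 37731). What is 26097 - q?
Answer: 1044662911/40030 ≈ 26097.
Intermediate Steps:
q = -1/40030 (q = 1/(-19*121 - 37731) = 1/(-2299 - 37731) = 1/(-40030) = -1/40030 ≈ -2.4981e-5)
26097 - q = 26097 - 1*(-1/40030) = 26097 + 1/40030 = 1044662911/40030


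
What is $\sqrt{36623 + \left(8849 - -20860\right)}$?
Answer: $2 \sqrt{16583} \approx 257.55$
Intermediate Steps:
$\sqrt{36623 + \left(8849 - -20860\right)} = \sqrt{36623 + \left(8849 + 20860\right)} = \sqrt{36623 + 29709} = \sqrt{66332} = 2 \sqrt{16583}$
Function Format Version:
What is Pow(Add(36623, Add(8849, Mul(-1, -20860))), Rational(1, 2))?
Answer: Mul(2, Pow(16583, Rational(1, 2))) ≈ 257.55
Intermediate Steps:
Pow(Add(36623, Add(8849, Mul(-1, -20860))), Rational(1, 2)) = Pow(Add(36623, Add(8849, 20860)), Rational(1, 2)) = Pow(Add(36623, 29709), Rational(1, 2)) = Pow(66332, Rational(1, 2)) = Mul(2, Pow(16583, Rational(1, 2)))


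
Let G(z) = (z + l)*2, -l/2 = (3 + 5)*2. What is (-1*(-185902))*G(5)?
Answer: -10038708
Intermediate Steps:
l = -32 (l = -2*(3 + 5)*2 = -16*2 = -2*16 = -32)
G(z) = -64 + 2*z (G(z) = (z - 32)*2 = (-32 + z)*2 = -64 + 2*z)
(-1*(-185902))*G(5) = (-1*(-185902))*(-64 + 2*5) = 185902*(-64 + 10) = 185902*(-54) = -10038708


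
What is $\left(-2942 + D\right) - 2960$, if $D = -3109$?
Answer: $-9011$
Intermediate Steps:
$\left(-2942 + D\right) - 2960 = \left(-2942 - 3109\right) - 2960 = -6051 - 2960 = -9011$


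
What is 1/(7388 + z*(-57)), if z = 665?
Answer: -1/30517 ≈ -3.2769e-5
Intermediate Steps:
1/(7388 + z*(-57)) = 1/(7388 + 665*(-57)) = 1/(7388 - 37905) = 1/(-30517) = -1/30517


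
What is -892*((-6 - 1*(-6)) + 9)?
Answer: -8028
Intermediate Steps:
-892*((-6 - 1*(-6)) + 9) = -892*((-6 + 6) + 9) = -892*(0 + 9) = -892*9 = -8028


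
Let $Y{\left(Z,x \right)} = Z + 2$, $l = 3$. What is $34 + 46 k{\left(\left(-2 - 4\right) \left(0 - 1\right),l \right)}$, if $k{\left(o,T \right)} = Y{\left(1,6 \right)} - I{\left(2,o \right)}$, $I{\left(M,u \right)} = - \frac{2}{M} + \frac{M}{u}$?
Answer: $\frac{608}{3} \approx 202.67$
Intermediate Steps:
$Y{\left(Z,x \right)} = 2 + Z$
$k{\left(o,T \right)} = 4 - \frac{2}{o}$ ($k{\left(o,T \right)} = \left(2 + 1\right) - \left(- \frac{2}{2} + \frac{2}{o}\right) = 3 - \left(\left(-2\right) \frac{1}{2} + \frac{2}{o}\right) = 3 - \left(-1 + \frac{2}{o}\right) = 3 + \left(1 - \frac{2}{o}\right) = 4 - \frac{2}{o}$)
$34 + 46 k{\left(\left(-2 - 4\right) \left(0 - 1\right),l \right)} = 34 + 46 \left(4 - \frac{2}{\left(-2 - 4\right) \left(0 - 1\right)}\right) = 34 + 46 \left(4 - \frac{2}{\left(-6\right) \left(-1\right)}\right) = 34 + 46 \left(4 - \frac{2}{6}\right) = 34 + 46 \left(4 - \frac{1}{3}\right) = 34 + 46 \cdot \frac{11}{3} = 34 + \frac{506}{3} = \frac{608}{3}$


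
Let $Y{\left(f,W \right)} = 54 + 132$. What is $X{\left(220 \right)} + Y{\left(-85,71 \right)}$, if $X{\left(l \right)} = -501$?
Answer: $-315$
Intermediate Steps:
$Y{\left(f,W \right)} = 186$
$X{\left(220 \right)} + Y{\left(-85,71 \right)} = -501 + 186 = -315$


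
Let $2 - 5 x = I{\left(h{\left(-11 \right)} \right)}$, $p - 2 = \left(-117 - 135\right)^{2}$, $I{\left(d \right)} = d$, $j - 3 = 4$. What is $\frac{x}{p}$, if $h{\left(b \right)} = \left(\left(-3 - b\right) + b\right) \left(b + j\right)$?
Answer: $- \frac{1}{31753} \approx -3.1493 \cdot 10^{-5}$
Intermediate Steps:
$j = 7$ ($j = 3 + 4 = 7$)
$h{\left(b \right)} = -21 - 3 b$ ($h{\left(b \right)} = \left(\left(-3 - b\right) + b\right) \left(b + 7\right) = - 3 \left(7 + b\right) = -21 - 3 b$)
$p = 63506$ ($p = 2 + \left(-117 - 135\right)^{2} = 2 + \left(-252\right)^{2} = 2 + 63504 = 63506$)
$x = -2$ ($x = \frac{2}{5} - \frac{-21 - -33}{5} = \frac{2}{5} - \frac{-21 + 33}{5} = \frac{2}{5} - \frac{12}{5} = -2$)
$\frac{x}{p} = - \frac{2}{63506} = \left(-2\right) \frac{1}{63506} = - \frac{1}{31753}$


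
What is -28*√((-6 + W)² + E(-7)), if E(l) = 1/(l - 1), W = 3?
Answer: -7*√142 ≈ -83.415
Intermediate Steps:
E(l) = 1/(-1 + l)
-28*√((-6 + W)² + E(-7)) = -28*√((-6 + 3)² + 1/(-1 - 7)) = -28*√((-3)² + 1/(-8)) = -28*√(9 - ⅛) = -7*√142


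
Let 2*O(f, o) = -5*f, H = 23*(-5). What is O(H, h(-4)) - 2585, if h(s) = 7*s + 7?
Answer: -4595/2 ≈ -2297.5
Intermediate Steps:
h(s) = 7 + 7*s
H = -115
O(f, o) = -5*f/2 (O(f, o) = (-5*f)/2 = -5*f/2)
O(H, h(-4)) - 2585 = -5/2*(-115) - 2585 = 575/2 - 2585 = -4595/2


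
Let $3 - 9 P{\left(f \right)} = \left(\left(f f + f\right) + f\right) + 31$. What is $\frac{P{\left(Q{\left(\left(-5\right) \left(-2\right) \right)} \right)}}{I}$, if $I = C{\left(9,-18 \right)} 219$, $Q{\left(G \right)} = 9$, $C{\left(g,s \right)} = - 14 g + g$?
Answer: $\frac{127}{230607} \approx 0.00055072$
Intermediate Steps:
$C{\left(g,s \right)} = - 13 g$
$P{\left(f \right)} = - \frac{28}{9} - \frac{2 f}{9} - \frac{f^{2}}{9}$ ($P{\left(f \right)} = \frac{1}{3} - \frac{\left(\left(f f + f\right) + f\right) + 31}{9} = \frac{1}{3} - \frac{\left(\left(f^{2} + f\right) + f\right) + 31}{9} = \frac{1}{3} - \frac{\left(\left(f + f^{2}\right) + f\right) + 31}{9} = \frac{1}{3} - \frac{\left(f^{2} + 2 f\right) + 31}{9} = \frac{1}{3} - \frac{31 + f^{2} + 2 f}{9} = \frac{1}{3} - \left(\frac{31}{9} + \frac{f^{2}}{9} + \frac{2 f}{9}\right) = - \frac{28}{9} - \frac{2 f}{9} - \frac{f^{2}}{9}$)
$I = -25623$ ($I = \left(-13\right) 9 \cdot 219 = \left(-117\right) 219 = -25623$)
$\frac{P{\left(Q{\left(\left(-5\right) \left(-2\right) \right)} \right)}}{I} = \frac{- \frac{28}{9} - 2 - \frac{9^{2}}{9}}{-25623} = \left(- \frac{28}{9} - 2 - 9\right) \left(- \frac{1}{25623}\right) = \left(- \frac{127}{9}\right) \left(- \frac{1}{25623}\right) = \frac{127}{230607}$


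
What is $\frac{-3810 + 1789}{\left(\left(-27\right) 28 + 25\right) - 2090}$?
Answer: $\frac{2021}{2821} \approx 0.71641$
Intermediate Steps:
$\frac{-3810 + 1789}{\left(\left(-27\right) 28 + 25\right) - 2090} = - \frac{2021}{\left(-756 + 25\right) - 2090} = - \frac{2021}{-731 - 2090} = - \frac{2021}{-2821} = \left(-2021\right) \left(- \frac{1}{2821}\right) = \frac{2021}{2821}$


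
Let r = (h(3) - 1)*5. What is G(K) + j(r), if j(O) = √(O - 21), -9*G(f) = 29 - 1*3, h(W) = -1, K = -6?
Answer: -26/9 + I*√31 ≈ -2.8889 + 5.5678*I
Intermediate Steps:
G(f) = -26/9 (G(f) = -(29 - 1*3)/9 = -(29 - 3)/9 = -⅑*26 = -26/9)
r = -10 (r = (-1 - 1)*5 = -2*5 = -10)
j(O) = √(-21 + O)
G(K) + j(r) = -26/9 + √(-21 - 10) = -26/9 + √(-31) = -26/9 + I*√31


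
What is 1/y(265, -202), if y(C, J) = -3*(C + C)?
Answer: -1/1590 ≈ -0.00062893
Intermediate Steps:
y(C, J) = -6*C
1/y(265, -202) = 1/(-6*265) = 1/(-1590) = -1/1590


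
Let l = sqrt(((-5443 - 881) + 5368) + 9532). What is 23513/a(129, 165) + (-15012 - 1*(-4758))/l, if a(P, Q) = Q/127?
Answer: 2986151/165 - 5127*sqrt(134)/536 ≈ 17987.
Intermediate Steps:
a(P, Q) = Q/127 (a(P, Q) = Q*(1/127) = Q/127)
l = 8*sqrt(134) (l = sqrt((-6324 + 5368) + 9532) = sqrt(-956 + 9532) = sqrt(8576) = 8*sqrt(134) ≈ 92.607)
23513/a(129, 165) + (-15012 - 1*(-4758))/l = 23513/(((1/127)*165)) + (-15012 - 1*(-4758))/((8*sqrt(134))) = 23513/(165/127) + (-15012 + 4758)*(sqrt(134)/1072) = 23513*(127/165) - 5127*sqrt(134)/536 = 2986151/165 - 5127*sqrt(134)/536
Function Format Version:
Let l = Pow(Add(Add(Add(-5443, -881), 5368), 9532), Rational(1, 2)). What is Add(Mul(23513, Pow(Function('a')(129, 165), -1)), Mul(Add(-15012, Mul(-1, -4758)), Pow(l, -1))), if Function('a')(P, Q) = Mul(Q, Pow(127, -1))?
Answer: Add(Rational(2986151, 165), Mul(Rational(-5127, 536), Pow(134, Rational(1, 2)))) ≈ 17987.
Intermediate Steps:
Function('a')(P, Q) = Mul(Rational(1, 127), Q) (Function('a')(P, Q) = Mul(Q, Rational(1, 127)) = Mul(Rational(1, 127), Q))
l = Mul(8, Pow(134, Rational(1, 2))) (l = Pow(Add(Add(-6324, 5368), 9532), Rational(1, 2)) = Pow(Add(-956, 9532), Rational(1, 2)) = Pow(8576, Rational(1, 2)) = Mul(8, Pow(134, Rational(1, 2))) ≈ 92.607)
Add(Mul(23513, Pow(Function('a')(129, 165), -1)), Mul(Add(-15012, Mul(-1, -4758)), Pow(l, -1))) = Add(Mul(23513, Pow(Mul(Rational(1, 127), 165), -1)), Mul(Add(-15012, Mul(-1, -4758)), Pow(Mul(8, Pow(134, Rational(1, 2))), -1))) = Add(Mul(23513, Pow(Rational(165, 127), -1)), Mul(Add(-15012, 4758), Mul(Rational(1, 1072), Pow(134, Rational(1, 2))))) = Add(Mul(23513, Rational(127, 165)), Mul(-10254, Mul(Rational(1, 1072), Pow(134, Rational(1, 2))))) = Add(Rational(2986151, 165), Mul(Rational(-5127, 536), Pow(134, Rational(1, 2))))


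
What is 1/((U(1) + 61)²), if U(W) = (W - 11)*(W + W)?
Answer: 1/1681 ≈ 0.00059488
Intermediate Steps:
U(W) = 2*W*(-11 + W) (U(W) = (-11 + W)*(2*W) = 2*W*(-11 + W))
1/((U(1) + 61)²) = 1/((2*1*(-11 + 1) + 61)²) = 1/((2*1*(-10) + 61)²) = 1/((-20 + 61)²) = 1/(41²) = 1/1681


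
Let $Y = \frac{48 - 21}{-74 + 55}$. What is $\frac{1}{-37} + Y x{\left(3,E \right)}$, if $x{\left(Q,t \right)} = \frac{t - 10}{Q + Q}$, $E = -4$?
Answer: $\frac{2312}{703} \approx 3.2888$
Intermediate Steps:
$x{\left(Q,t \right)} = \frac{-10 + t}{2 Q}$
$Y = - \frac{27}{19}$ ($Y = \frac{27}{-19} = 27 \left(- \frac{1}{19}\right) = - \frac{27}{19} \approx -1.4211$)
$\frac{1}{-37} + Y x{\left(3,E \right)} = \frac{1}{-37} - \frac{27 \frac{-10 - 4}{2 \cdot 3}}{19} = - \frac{1}{37} - \frac{27 \cdot \frac{1}{2} \cdot \frac{1}{3} \left(-14\right)}{19} = - \frac{1}{37} - - \frac{63}{19} = - \frac{1}{37} + \frac{63}{19} = \frac{2312}{703}$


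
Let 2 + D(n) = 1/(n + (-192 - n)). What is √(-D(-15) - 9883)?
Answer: I*√5691453/24 ≈ 99.403*I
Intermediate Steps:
D(n) = -385/192 (D(n) = -2 + 1/(n + (-192 - n)) = -2 + 1/(-192) = -2 - 1/192 = -385/192)
√(-D(-15) - 9883) = √(-1*(-385/192) - 9883) = √(385/192 - 9883) = √(-1897151/192) = I*√5691453/24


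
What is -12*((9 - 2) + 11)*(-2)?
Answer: 432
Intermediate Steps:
-12*((9 - 2) + 11)*(-2) = -12*(7 + 11)*(-2) = -12*18*(-2) = -216*(-2) = 432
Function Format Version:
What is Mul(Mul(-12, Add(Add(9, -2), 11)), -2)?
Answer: 432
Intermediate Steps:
Mul(Mul(-12, Add(Add(9, -2), 11)), -2) = Mul(Mul(-12, Add(7, 11)), -2) = Mul(Mul(-12, 18), -2) = Mul(-216, -2) = 432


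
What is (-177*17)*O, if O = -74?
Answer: 222666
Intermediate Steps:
(-177*17)*O = -177*17*(-74) = -3009*(-74) = 222666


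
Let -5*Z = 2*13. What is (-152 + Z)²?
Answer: 617796/25 ≈ 24712.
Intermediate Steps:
Z = -26/5 (Z = -2*13/5 = -⅕*26 = -26/5 ≈ -5.2000)
(-152 + Z)² = (-152 - 26/5)² = (-786/5)² = 617796/25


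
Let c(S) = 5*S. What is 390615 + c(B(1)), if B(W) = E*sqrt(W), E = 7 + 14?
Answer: 390720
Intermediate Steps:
E = 21
B(W) = 21*sqrt(W)
390615 + c(B(1)) = 390615 + 5*(21*sqrt(1)) = 390615 + 5*(21*1) = 390615 + 5*21 = 390615 + 105 = 390720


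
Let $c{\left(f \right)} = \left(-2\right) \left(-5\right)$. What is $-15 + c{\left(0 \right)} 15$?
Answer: $135$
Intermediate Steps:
$c{\left(f \right)} = 10$
$-15 + c{\left(0 \right)} 15 = -15 + 10 \cdot 15 = -15 + 150 = 135$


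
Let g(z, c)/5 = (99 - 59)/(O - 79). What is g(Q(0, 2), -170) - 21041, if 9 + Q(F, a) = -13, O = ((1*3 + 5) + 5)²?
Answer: -189349/9 ≈ -21039.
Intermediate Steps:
O = 169 (O = ((3 + 5) + 5)² = (8 + 5)² = 13² = 169)
Q(F, a) = -22 (Q(F, a) = -9 - 13 = -22)
g(z, c) = 20/9 (g(z, c) = 5*((99 - 59)/(169 - 79)) = 5*(40/90) = 5*(40*(1/90)) = 5*(4/9) = 20/9)
g(Q(0, 2), -170) - 21041 = 20/9 - 21041 = -189349/9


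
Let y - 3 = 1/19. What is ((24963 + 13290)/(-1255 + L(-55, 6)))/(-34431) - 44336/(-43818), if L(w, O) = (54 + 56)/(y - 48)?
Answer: 136726164910873/135010829969490 ≈ 1.0127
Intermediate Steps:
y = 58/19 (y = 3 + 1/19 = 58/19 ≈ 3.0526)
L(w, O) = -1045/427 (L(w, O) = (54 + 56)/(58/19 - 48) = 110/(-854/19) = 110*(-19/854) = -1045/427)
((24963 + 13290)/(-1255 + L(-55, 6)))/(-34431) - 44336/(-43818) = ((24963 + 13290)/(-1255 - 1045/427))/(-34431) - 44336/(-43818) = (38253/(-536930/427))*(-1/34431) - 44336*(-1/43818) = (38253*(-427/536930))*(-1/34431) + 22168/21909 = -16334031/536930*(-1/34431) + 22168/21909 = 5444677/6162345610 + 22168/21909 = 136726164910873/135010829969490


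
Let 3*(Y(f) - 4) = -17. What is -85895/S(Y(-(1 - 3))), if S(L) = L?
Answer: 51537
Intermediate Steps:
Y(f) = -5/3 (Y(f) = 4 + (1/3)*(-17) = 4 - 17/3 = -5/3)
-85895/S(Y(-(1 - 3))) = -85895/(-5/3) = -85895*(-3/5) = 51537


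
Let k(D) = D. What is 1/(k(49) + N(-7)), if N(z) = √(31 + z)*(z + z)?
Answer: -1/47 - 4*√6/329 ≈ -0.051058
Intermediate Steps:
N(z) = 2*z*√(31 + z) (N(z) = √(31 + z)*(2*z) = 2*z*√(31 + z))
1/(k(49) + N(-7)) = 1/(49 + 2*(-7)*√(31 - 7)) = 1/(49 + 2*(-7)*√24) = 1/(49 + 2*(-7)*(2*√6)) = 1/(49 - 28*√6)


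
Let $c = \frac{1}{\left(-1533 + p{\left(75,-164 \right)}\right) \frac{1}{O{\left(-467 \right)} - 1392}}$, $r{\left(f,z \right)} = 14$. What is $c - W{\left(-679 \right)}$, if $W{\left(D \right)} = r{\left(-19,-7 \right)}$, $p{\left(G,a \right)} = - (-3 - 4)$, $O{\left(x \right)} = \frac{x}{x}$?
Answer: $- \frac{19973}{1526} \approx -13.088$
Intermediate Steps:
$O{\left(x \right)} = 1$
$p{\left(G,a \right)} = 7$ ($p{\left(G,a \right)} = \left(-1\right) \left(-7\right) = 7$)
$W{\left(D \right)} = 14$
$c = \frac{1391}{1526}$ ($c = \frac{1}{\left(-1533 + 7\right) \frac{1}{1 - 1392}} = \frac{1}{\left(-1526\right) \frac{1}{-1391}} = \frac{1}{\left(-1526\right) \left(- \frac{1}{1391}\right)} = \frac{1}{\frac{1526}{1391}} = \frac{1391}{1526} \approx 0.91153$)
$c - W{\left(-679 \right)} = \frac{1391}{1526} - 14 = - \frac{19973}{1526}$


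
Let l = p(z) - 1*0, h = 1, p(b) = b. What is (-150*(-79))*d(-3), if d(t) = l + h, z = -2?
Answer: -11850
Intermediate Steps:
l = -2 (l = -2 - 1*0 = -2 + 0 = -2)
d(t) = -1 (d(t) = -2 + 1 = -1)
(-150*(-79))*d(-3) = -150*(-79)*(-1) = 11850*(-1) = -11850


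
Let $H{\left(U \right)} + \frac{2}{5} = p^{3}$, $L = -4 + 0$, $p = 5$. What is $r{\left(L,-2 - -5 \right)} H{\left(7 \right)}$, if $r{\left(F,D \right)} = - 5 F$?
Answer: $2492$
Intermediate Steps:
$L = -4$
$H{\left(U \right)} = \frac{623}{5}$ ($H{\left(U \right)} = - \frac{2}{5} + 5^{3} = - \frac{2}{5} + 125 = \frac{623}{5}$)
$r{\left(L,-2 - -5 \right)} H{\left(7 \right)} = \left(-5\right) \left(-4\right) \frac{623}{5} = 20 \cdot \frac{623}{5} = 2492$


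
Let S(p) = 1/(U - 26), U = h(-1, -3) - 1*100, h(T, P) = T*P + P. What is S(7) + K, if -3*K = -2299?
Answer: 96557/126 ≈ 766.33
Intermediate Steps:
h(T, P) = P + P*T (h(T, P) = P*T + P = P + P*T)
U = -100 (U = -3*(1 - 1) - 1*100 = -3*0 - 100 = 0 - 100 = -100)
S(p) = -1/126 (S(p) = 1/(-100 - 26) = 1/(-126) = -1/126)
K = 2299/3 (K = -⅓*(-2299) = 2299/3 ≈ 766.33)
S(7) + K = -1/126 + 2299/3 = 96557/126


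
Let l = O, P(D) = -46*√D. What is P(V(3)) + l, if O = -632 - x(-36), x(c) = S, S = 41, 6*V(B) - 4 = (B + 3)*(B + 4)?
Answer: -673 - 46*√69/3 ≈ -800.37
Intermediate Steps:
V(B) = ⅔ + (3 + B)*(4 + B)/6 (V(B) = ⅔ + ((B + 3)*(B + 4))/6 = ⅔ + ((3 + B)*(4 + B))/6 = ⅔ + (3 + B)*(4 + B)/6)
x(c) = 41
O = -673 (O = -632 - 1*41 = -632 - 41 = -673)
l = -673
P(V(3)) + l = -46*√(8/3 + (⅙)*3² + (7/6)*3) - 673 = -46*√(8/3 + (⅙)*9 + 7/2) - 673 = -46*√(8/3 + 3/2 + 7/2) - 673 = -46*√69/3 - 673 = -673 - 46*√69/3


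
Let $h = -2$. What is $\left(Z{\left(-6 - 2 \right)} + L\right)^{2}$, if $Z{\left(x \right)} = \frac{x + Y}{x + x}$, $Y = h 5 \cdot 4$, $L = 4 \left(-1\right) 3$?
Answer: $81$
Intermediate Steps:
$L = -12$ ($L = \left(-4\right) 3 = -12$)
$Y = -40$ ($Y = \left(-2\right) 5 \cdot 4 = \left(-10\right) 4 = -40$)
$Z{\left(x \right)} = \frac{-40 + x}{2 x}$ ($Z{\left(x \right)} = \frac{x - 40}{x + x} = \frac{-40 + x}{2 x}$)
$\left(Z{\left(-6 - 2 \right)} + L\right)^{2} = \left(\frac{-40 - 8}{2 \left(-6 - 2\right)} - 12\right)^{2} = \left(\frac{-40 - 8}{2 \left(-8\right)} - 12\right)^{2} = \left(\frac{1}{2} \left(- \frac{1}{8}\right) \left(-48\right) - 12\right)^{2} = \left(3 - 12\right)^{2} = \left(-9\right)^{2} = 81$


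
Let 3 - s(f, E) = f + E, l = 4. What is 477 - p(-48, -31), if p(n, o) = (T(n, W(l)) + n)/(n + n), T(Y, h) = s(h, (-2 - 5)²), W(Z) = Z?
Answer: 22847/48 ≈ 475.98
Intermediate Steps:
s(f, E) = 3 - E - f (s(f, E) = 3 - (f + E) = 3 - (E + f) = 3 + (-E - f) = 3 - E - f)
T(Y, h) = -46 - h (T(Y, h) = 3 - (-2 - 5)² - h = 3 - 1*(-7)² - h = 3 - 1*49 - h = 3 - 49 - h = -46 - h)
p(n, o) = (-50 + n)/(2*n) (p(n, o) = ((-46 - 1*4) + n)/(n + n) = ((-46 - 4) + n)/((2*n)) = (-50 + n)*(1/(2*n)) = (-50 + n)/(2*n))
477 - p(-48, -31) = 477 - (-50 - 48)/(2*(-48)) = 477 - (-1)*(-98)/(2*48) = 477 - 1*49/48 = 477 - 49/48 = 22847/48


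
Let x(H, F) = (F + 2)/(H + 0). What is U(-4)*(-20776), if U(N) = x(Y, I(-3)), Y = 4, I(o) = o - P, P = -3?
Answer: -10388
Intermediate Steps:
I(o) = 3 + o (I(o) = o - 1*(-3) = o + 3 = 3 + o)
x(H, F) = (2 + F)/H
U(N) = ½ (U(N) = (2 + (3 - 3))/4 = (2 + 0)/4 = (¼)*2 = ½)
U(-4)*(-20776) = (½)*(-20776) = -10388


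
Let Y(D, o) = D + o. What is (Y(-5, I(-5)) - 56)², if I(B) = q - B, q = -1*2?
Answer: 3364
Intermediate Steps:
q = -2
I(B) = -2 - B
(Y(-5, I(-5)) - 56)² = ((-5 + (-2 - 1*(-5))) - 56)² = ((-5 + (-2 + 5)) - 56)² = ((-5 + 3) - 56)² = (-2 - 56)² = (-58)² = 3364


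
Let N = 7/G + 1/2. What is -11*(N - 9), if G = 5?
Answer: 781/10 ≈ 78.100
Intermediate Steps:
N = 19/10 (N = 7/5 + 1/2 = 19/10 ≈ 1.9000)
-11*(N - 9) = -11*(19/10 - 9) = -11*(-71/10) = 781/10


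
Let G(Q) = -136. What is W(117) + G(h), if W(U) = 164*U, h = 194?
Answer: 19052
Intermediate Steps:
W(117) + G(h) = 164*117 - 136 = 19188 - 136 = 19052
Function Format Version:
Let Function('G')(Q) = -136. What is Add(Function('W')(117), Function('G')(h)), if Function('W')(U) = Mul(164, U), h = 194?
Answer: 19052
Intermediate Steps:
Add(Function('W')(117), Function('G')(h)) = Add(Mul(164, 117), -136) = Add(19188, -136) = 19052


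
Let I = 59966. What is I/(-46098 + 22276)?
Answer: -29983/11911 ≈ -2.5173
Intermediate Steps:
I/(-46098 + 22276) = 59966/(-46098 + 22276) = 59966/(-23822) = 59966*(-1/23822) = -29983/11911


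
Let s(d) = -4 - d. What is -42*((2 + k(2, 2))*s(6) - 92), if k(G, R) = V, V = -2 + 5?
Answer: 5964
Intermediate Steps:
V = 3
k(G, R) = 3
-42*((2 + k(2, 2))*s(6) - 92) = -42*((2 + 3)*(-4 - 1*6) - 92) = -42*(5*(-4 - 6) - 92) = -42*(5*(-10) - 92) = -42*(-50 - 92) = -42*(-142) = 5964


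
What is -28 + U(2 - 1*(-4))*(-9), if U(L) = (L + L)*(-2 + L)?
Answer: -460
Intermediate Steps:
U(L) = 2*L*(-2 + L) (U(L) = (2*L)*(-2 + L) = 2*L*(-2 + L))
-28 + U(2 - 1*(-4))*(-9) = -28 + (2*(2 - 1*(-4))*(-2 + (2 - 1*(-4))))*(-9) = -28 + (2*(2 + 4)*(-2 + (2 + 4)))*(-9) = -28 + (2*6*(-2 + 6))*(-9) = -28 + (2*6*4)*(-9) = -28 + 48*(-9) = -28 - 432 = -460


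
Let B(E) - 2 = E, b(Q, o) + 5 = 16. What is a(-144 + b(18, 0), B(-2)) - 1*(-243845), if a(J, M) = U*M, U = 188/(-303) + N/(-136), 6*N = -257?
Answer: 243845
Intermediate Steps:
N = -257/6 (N = (⅙)*(-257) = -257/6 ≈ -42.833)
b(Q, o) = 11 (b(Q, o) = -5 + 16 = 11)
B(E) = 2 + E
U = -8393/27472 (U = 188/(-303) - 257/6/(-136) = 188*(-1/303) - 257/6*(-1/136) = -188/303 + 257/816 = -8393/27472 ≈ -0.30551)
a(J, M) = -8393*M/27472
a(-144 + b(18, 0), B(-2)) - 1*(-243845) = -8393*(2 - 2)/27472 - 1*(-243845) = -8393/27472*0 + 243845 = 0 + 243845 = 243845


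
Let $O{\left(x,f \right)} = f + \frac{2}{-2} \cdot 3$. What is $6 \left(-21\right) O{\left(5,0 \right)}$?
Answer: $378$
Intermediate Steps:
$O{\left(x,f \right)} = -3 + f$ ($O{\left(x,f \right)} = f + 2 \left(- \frac{1}{2}\right) 3 = f - 3 = -3 + f$)
$6 \left(-21\right) O{\left(5,0 \right)} = 6 \left(-21\right) \left(-3 + 0\right) = \left(-126\right) \left(-3\right) = 378$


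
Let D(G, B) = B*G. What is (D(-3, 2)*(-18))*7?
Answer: 756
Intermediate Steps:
(D(-3, 2)*(-18))*7 = ((2*(-3))*(-18))*7 = -6*(-18)*7 = 108*7 = 756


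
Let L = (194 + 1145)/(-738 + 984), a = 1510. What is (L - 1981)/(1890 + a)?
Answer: -485987/836400 ≈ -0.58105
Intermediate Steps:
L = 1339/246 ≈ 5.4431
(L - 1981)/(1890 + a) = (1339/246 - 1981)/(1890 + 1510) = -485987/246/3400 = -485987/246*1/3400 = -485987/836400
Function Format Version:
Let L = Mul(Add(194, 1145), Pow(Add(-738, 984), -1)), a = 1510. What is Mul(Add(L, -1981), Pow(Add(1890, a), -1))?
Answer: Rational(-485987, 836400) ≈ -0.58105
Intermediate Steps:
L = Rational(1339, 246) (L = Mul(1339, Pow(246, -1)) = Mul(1339, Rational(1, 246)) = Rational(1339, 246) ≈ 5.4431)
Mul(Add(L, -1981), Pow(Add(1890, a), -1)) = Mul(Add(Rational(1339, 246), -1981), Pow(Add(1890, 1510), -1)) = Mul(Rational(-485987, 246), Pow(3400, -1)) = Mul(Rational(-485987, 246), Rational(1, 3400)) = Rational(-485987, 836400)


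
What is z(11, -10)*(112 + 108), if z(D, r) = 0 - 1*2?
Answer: -440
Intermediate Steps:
z(D, r) = -2 (z(D, r) = 0 - 2 = -2)
z(11, -10)*(112 + 108) = -2*(112 + 108) = -2*220 = -440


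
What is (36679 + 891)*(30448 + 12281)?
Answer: 1605328530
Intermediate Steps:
(36679 + 891)*(30448 + 12281) = 37570*42729 = 1605328530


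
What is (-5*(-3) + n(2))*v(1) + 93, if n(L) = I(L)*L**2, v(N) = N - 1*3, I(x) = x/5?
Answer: 299/5 ≈ 59.800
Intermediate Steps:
I(x) = x/5 (I(x) = x*(1/5) = x/5)
v(N) = -3 + N (v(N) = N - 3 = -3 + N)
n(L) = L**3/5 (n(L) = (L/5)*L**2 = L**3/5)
(-5*(-3) + n(2))*v(1) + 93 = (-5*(-3) + (1/5)*2**3)*(-3 + 1) + 93 = (15 + (1/5)*8)*(-2) + 93 = (15 + 8/5)*(-2) + 93 = (83/5)*(-2) + 93 = -166/5 + 93 = 299/5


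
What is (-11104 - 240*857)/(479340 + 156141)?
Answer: -216784/635481 ≈ -0.34113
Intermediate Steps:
(-11104 - 240*857)/(479340 + 156141) = (-11104 - 120*1714)/635481 = (-11104 - 205680)*(1/635481) = -216784*1/635481 = -216784/635481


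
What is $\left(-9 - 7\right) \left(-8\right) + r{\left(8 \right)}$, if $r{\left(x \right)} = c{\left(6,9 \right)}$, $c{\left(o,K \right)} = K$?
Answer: $137$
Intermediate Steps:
$r{\left(x \right)} = 9$
$\left(-9 - 7\right) \left(-8\right) + r{\left(8 \right)} = \left(-9 - 7\right) \left(-8\right) + 9 = \left(-16\right) \left(-8\right) + 9 = 128 + 9 = 137$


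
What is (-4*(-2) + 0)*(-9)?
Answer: -72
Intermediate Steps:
(-4*(-2) + 0)*(-9) = (8 + 0)*(-9) = 8*(-9) = -72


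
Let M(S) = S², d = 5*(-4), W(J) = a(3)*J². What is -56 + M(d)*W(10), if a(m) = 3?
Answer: 119944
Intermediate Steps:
W(J) = 3*J²
d = -20
-56 + M(d)*W(10) = -56 + (-20)²*(3*10²) = -56 + 400*(3*100) = -56 + 400*300 = -56 + 120000 = 119944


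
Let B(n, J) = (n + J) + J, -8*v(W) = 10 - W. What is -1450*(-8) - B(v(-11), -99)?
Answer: 94405/8 ≈ 11801.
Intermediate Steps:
v(W) = -5/4 + W/8 (v(W) = -(10 - W)/8 = -5/4 + W/8)
B(n, J) = n + 2*J (B(n, J) = (J + n) + J = n + 2*J)
-1450*(-8) - B(v(-11), -99) = -1450*(-8) - ((-5/4 + (⅛)*(-11)) + 2*(-99)) = 11600 - ((-5/4 - 11/8) - 198) = 11600 - (-21/8 - 198) = 11600 - 1*(-1605/8) = 11600 + 1605/8 = 94405/8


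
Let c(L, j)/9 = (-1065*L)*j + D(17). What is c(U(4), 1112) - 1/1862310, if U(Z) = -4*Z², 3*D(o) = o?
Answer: 1270366071374609/1862310 ≈ 6.8215e+8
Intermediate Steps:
D(o) = o/3
c(L, j) = 51 - 9585*L*j (c(L, j) = 9*((-1065*L)*j + (⅓)*17) = 9*(-1065*L*j + 17/3) = 9*(17/3 - 1065*L*j) = 51 - 9585*L*j)
c(U(4), 1112) - 1/1862310 = (51 - 9585*(-4*4²)*1112) - 1/1862310 = (51 - 9585*(-4*16)*1112) - 1*1/1862310 = (51 - 9585*(-64)*1112) - 1/1862310 = (51 + 682145280) - 1/1862310 = 682145331 - 1/1862310 = 1270366071374609/1862310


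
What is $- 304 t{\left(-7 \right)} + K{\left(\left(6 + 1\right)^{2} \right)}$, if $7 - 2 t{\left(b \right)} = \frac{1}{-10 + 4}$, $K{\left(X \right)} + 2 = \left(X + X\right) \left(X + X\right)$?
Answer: $\frac{25538}{3} \approx 8512.7$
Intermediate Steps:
$K{\left(X \right)} = -2 + 4 X^{2}$ ($K{\left(X \right)} = -2 + \left(X + X\right) \left(X + X\right) = -2 + 2 X 2 X = -2 + 4 X^{2}$)
$t{\left(b \right)} = \frac{43}{12}$ ($t{\left(b \right)} = \frac{7}{2} - \frac{1}{2 \left(-10 + 4\right)} = \frac{7}{2} - \frac{1}{2 \left(-6\right)} = \frac{7}{2} - - \frac{1}{12} = \frac{7}{2} + \frac{1}{12} = \frac{43}{12}$)
$- 304 t{\left(-7 \right)} + K{\left(\left(6 + 1\right)^{2} \right)} = \left(-304\right) \frac{43}{12} - \left(2 - 4 \left(\left(6 + 1\right)^{2}\right)^{2}\right) = - \frac{3268}{3} - \left(2 - 4 \left(7^{2}\right)^{2}\right) = - \frac{3268}{3} - \left(2 - 4 \cdot 49^{2}\right) = - \frac{3268}{3} + \left(-2 + 4 \cdot 2401\right) = - \frac{3268}{3} + \left(-2 + 9604\right) = - \frac{3268}{3} + 9602 = \frac{25538}{3}$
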